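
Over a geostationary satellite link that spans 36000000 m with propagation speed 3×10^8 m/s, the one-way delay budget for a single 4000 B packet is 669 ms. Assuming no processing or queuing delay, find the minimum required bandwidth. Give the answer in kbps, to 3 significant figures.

58.3 kbps

L = 32000 bits.
Propagation delay = 36000000 / 300000000 = 120 ms.
Transmission budget = 669 − 120 = 549 ms.
R ≥ L / t_tx = 32000 bits / 0.549 s = 58.3 kbps.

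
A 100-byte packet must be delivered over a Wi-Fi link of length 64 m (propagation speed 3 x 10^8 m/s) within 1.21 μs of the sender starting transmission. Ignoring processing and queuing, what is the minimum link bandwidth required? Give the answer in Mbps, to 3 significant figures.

803 Mbps

L = 800 bits.
Propagation delay = 64 / 300000000 = 0.213333 μs.
Transmission budget = 1.21 − 0.213333 = 0.996667 μs.
R ≥ L / t_tx = 800 bits / 9.96667e-07 s = 803 Mbps.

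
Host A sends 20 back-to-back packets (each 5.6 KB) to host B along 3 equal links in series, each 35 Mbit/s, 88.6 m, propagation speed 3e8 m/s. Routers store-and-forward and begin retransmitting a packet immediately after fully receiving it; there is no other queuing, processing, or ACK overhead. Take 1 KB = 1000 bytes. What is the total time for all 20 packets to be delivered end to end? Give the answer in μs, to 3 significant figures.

28200 μs

Per-hop transmission t_tx = L/R = 44800/35000000 = 1280 μs.
Per-hop propagation t_prop = 88.6/300000000 = 0.295333 μs.
Pipeline fill: first packet needs 3·t_tx to clear all hops; remaining 19 packets each add one t_tx.
Total = (3+20-1)·t_tx + 3·t_prop = 22·1280 + 3·0.295333 = 28200 μs.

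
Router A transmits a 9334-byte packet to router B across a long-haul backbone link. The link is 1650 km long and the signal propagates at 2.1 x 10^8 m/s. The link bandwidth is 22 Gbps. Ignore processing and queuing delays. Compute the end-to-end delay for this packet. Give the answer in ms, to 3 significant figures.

7.86 ms

L = 9334 × 8 = 74672 bits.
Transmission delay = L/R = 74672 / 22000000000 = 0.00339418 ms.
Propagation delay = d/s = 1650000 m / 210000000 m/s = 7.85714 ms.
Total = 7.86 ms.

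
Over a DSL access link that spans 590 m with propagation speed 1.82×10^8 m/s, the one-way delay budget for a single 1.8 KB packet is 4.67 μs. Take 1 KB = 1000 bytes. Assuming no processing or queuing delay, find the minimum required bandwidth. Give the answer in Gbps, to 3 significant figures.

L = 14400 bits.
Propagation delay = 590 / 182000000 = 3.24176 μs.
Transmission budget = 4.67 − 3.24176 = 1.42824 μs.
R ≥ L / t_tx = 14400 bits / 1.42824e-06 s = 10.1 Gbps.

10.1 Gbps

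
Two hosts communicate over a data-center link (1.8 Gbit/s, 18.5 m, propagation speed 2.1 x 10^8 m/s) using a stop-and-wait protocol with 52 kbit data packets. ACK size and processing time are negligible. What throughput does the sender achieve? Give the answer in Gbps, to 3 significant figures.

1.79 Gbps

t_tx = L/R = 52000/1800000000 = 2.88889e-05 s.
t_prop = 18.5/210000000 = 8.80952e-08 s; RTT = 1.7619e-07 s.
Cycle = t_tx + RTT = 2.90651e-05 s.
Throughput = L / cycle = 52000 / 2.90651e-05 = 1.79 Gbps.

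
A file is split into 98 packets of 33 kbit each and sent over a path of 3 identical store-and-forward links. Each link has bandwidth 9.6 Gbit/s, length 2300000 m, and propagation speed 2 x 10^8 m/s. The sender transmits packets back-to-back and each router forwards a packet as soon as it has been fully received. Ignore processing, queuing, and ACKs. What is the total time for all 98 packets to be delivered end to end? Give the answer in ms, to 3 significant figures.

34.8 ms

Per-hop transmission t_tx = L/R = 33000/9600000000 = 0.0034375 ms.
Per-hop propagation t_prop = 2300000/200000000 = 11.5 ms.
Pipeline fill: first packet needs 3·t_tx to clear all hops; remaining 97 packets each add one t_tx.
Total = (3+98-1)·t_tx + 3·t_prop = 100·0.0034375 + 3·11.5 = 34.8 ms.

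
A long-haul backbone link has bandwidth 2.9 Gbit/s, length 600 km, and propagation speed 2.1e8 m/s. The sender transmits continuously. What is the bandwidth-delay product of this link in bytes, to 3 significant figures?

1040000 bytes

Propagation delay = 600000 / 210000000 = 0.00285714 s.
BDP = R × t_prop = 2900000000 × 0.00285714 = 8285710 bits.
In bytes: 8285710/8 = 1040000 bytes.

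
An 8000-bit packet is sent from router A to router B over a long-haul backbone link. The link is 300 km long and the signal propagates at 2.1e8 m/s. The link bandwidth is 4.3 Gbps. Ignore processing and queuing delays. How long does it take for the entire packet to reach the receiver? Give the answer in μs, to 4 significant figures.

1430 μs

Transmission delay = L/R = 8000 / 4300000000 = 1.86047 μs.
Propagation delay = d/s = 300000 m / 210000000 m/s = 1428.57 μs.
Total = 1430 μs.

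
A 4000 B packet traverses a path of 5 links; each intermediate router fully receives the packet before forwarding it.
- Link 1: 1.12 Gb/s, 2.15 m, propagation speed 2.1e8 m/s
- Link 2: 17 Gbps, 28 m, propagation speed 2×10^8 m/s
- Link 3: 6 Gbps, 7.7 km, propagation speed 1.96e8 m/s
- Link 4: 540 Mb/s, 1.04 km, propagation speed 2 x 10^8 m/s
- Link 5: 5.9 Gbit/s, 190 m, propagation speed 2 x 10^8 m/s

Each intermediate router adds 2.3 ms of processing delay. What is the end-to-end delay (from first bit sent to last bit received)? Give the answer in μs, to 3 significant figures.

L = 4000 × 8 = 32000 bits.
Transmission delays (L/R per hop): 28.5714, 1.88235, 5.33333, 59.2593, 5.42373 μs; sum = 100.47 μs.
Propagation delays (d/s per hop): 0.0102381, 0.14, 39.2857, 5.2, 0.95 μs; sum = 45.586 μs.
Processing at 4 router(s): 4 × 2.3 ms = 9200 μs.
End-to-end = 9350 μs.

9350 μs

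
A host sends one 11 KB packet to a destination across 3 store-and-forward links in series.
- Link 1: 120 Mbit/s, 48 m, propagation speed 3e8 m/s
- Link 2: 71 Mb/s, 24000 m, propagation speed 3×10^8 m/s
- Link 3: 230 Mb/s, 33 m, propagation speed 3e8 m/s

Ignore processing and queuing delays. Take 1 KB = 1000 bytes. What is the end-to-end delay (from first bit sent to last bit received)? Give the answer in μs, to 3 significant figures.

2440 μs

L = 88000 bits.
Transmission delays (L/R per hop): 733.333, 1239.44, 382.609 μs; sum = 2355.38 μs.
Propagation delays (d/s per hop): 0.16, 80, 0.11 μs; sum = 80.27 μs.
End-to-end = 2440 μs.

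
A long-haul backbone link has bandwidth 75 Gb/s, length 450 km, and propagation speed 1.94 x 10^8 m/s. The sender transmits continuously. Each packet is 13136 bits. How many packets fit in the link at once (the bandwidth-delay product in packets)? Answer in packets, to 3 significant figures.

Propagation delay = 450000 / 194000000 = 0.00231959 s.
BDP = R × t_prop = 75000000000 × 0.00231959 = 173969000 bits.
In packets of 13136 bits: 13200 packets.

13200 packets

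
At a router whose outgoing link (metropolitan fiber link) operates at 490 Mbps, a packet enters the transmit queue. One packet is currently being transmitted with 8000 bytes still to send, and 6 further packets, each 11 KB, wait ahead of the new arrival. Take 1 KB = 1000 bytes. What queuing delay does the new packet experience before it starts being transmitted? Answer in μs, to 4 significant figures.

1208 μs

Each queued packet: L/R = 88000/490000000 = 179.592 μs.
6 queued → 1077.55 μs.
Plus remaining 64000 bits of current packet: 130.612 μs.
Queuing delay = 1208 μs.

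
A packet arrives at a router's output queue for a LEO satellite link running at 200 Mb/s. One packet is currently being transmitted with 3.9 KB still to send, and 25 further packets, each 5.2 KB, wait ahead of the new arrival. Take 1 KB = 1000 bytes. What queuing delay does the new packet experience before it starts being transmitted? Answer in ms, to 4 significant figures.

Each queued packet: L/R = 41600/200000000 = 0.208 ms.
25 queued → 5.2 ms.
Plus remaining 31200 bits of current packet: 0.156 ms.
Queuing delay = 5.356 ms.

5.356 ms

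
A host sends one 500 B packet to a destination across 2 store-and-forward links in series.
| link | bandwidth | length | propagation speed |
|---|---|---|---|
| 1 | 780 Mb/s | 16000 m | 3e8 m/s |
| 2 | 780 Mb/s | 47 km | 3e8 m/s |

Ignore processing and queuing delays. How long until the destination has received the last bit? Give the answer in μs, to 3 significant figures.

220 μs

L = 500 × 8 = 4000 bits.
Transmission delay per hop = L/R = 4000/780000000 = 5.12821 μs; 2 hops → 10.2564 μs.
Propagation delays (d/s per hop): 53.3333, 156.667 μs; sum = 210 μs.
End-to-end = 220 μs.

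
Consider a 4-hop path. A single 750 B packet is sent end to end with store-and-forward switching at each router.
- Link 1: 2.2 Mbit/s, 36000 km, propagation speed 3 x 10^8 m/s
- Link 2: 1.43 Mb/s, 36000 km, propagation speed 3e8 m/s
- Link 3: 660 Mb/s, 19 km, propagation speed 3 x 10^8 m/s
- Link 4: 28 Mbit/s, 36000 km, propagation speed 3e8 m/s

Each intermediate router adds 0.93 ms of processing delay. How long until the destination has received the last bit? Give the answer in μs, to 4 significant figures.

370000 μs

L = 750 × 8 = 6000 bits.
Transmission delays (L/R per hop): 2727.27, 4195.8, 9.09091, 214.286 μs; sum = 7146.45 μs.
Propagation delays (d/s per hop): 120000, 120000, 63.3333, 120000 μs; sum = 360063 μs.
Processing at 3 router(s): 3 × 0.93 ms = 2790 μs.
End-to-end = 370000 μs.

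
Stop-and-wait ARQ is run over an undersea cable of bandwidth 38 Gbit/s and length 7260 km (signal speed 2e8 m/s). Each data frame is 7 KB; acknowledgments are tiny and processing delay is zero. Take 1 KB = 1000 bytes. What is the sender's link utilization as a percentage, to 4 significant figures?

t_tx = L/R = 56000/38000000000 = 1.47368e-06 s.
t_prop = 7260000/200000000 = 0.0363 s; RTT = 0.0726 s.
Cycle = t_tx + RTT = 0.0726015 s.
Utilization = t_tx / cycle = 1.47368e-06/0.0726015 = 0.002030 %.

0.002030 %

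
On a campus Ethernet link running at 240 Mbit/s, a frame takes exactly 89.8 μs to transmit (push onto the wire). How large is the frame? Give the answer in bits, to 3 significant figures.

21600 bits

L = R × t_tx = 240000000 b/s × 8.98e-05 s = 21552 bits.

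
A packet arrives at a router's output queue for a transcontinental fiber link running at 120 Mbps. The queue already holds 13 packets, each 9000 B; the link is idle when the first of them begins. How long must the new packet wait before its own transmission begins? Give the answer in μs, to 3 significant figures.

7800 μs

Each queued packet: L/R = 72000/120000000 = 600 μs.
13 queued → 7800 μs.
Queuing delay = 7800 μs.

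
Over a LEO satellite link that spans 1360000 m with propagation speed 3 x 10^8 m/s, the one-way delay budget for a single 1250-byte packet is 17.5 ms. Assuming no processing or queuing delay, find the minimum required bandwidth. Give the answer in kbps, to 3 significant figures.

L = 10000 bits.
Propagation delay = 1360000 / 300000000 = 4.53333 ms.
Transmission budget = 17.5 − 4.53333 = 12.9667 ms.
R ≥ L / t_tx = 10000 bits / 0.0129667 s = 771 kbps.

771 kbps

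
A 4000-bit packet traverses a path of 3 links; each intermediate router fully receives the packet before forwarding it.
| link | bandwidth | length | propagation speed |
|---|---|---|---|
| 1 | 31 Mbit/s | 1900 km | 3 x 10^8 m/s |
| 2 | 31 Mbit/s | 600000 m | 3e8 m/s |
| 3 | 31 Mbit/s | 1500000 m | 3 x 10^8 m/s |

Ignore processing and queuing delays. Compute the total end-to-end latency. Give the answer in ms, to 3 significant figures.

13.7 ms

Transmission delay per hop = L/R = 4000/31000000 = 0.129032 ms; 3 hops → 0.387097 ms.
Propagation delays (d/s per hop): 6.33333, 2, 5 ms; sum = 13.3333 ms.
End-to-end = 13.7 ms.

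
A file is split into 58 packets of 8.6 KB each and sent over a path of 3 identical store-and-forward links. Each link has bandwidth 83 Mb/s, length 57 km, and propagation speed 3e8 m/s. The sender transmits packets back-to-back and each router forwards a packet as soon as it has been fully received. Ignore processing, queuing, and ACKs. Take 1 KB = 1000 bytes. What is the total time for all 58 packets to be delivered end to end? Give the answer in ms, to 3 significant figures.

50.3 ms

Per-hop transmission t_tx = L/R = 68800/83000000 = 0.828916 ms.
Per-hop propagation t_prop = 57000/300000000 = 0.19 ms.
Pipeline fill: first packet needs 3·t_tx to clear all hops; remaining 57 packets each add one t_tx.
Total = (3+58-1)·t_tx + 3·t_prop = 60·0.828916 + 3·0.19 = 50.3 ms.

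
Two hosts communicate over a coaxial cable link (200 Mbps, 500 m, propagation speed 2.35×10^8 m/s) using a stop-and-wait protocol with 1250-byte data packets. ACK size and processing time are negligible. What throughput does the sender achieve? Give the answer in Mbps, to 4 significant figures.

t_tx = L/R = 10000/200000000 = 5e-05 s.
t_prop = 500/235000000 = 2.12766e-06 s; RTT = 4.25532e-06 s.
Cycle = t_tx + RTT = 5.42553e-05 s.
Throughput = L / cycle = 10000 / 5.42553e-05 = 184.3 Mbps.

184.3 Mbps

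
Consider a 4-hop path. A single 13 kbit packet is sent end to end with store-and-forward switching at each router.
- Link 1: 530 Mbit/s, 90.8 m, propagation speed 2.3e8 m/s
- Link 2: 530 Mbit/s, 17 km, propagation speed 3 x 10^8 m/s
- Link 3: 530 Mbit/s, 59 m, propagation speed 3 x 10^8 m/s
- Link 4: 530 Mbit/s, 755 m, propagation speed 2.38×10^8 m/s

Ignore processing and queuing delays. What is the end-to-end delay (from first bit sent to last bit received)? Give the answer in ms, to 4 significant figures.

0.1585 ms

L = 13000 bits.
Transmission delay per hop = L/R = 13000/530000000 = 0.0245283 ms; 4 hops → 0.0981132 ms.
Propagation delays (d/s per hop): 0.000394783, 0.0566667, 0.000196667, 0.00317227 ms; sum = 0.0604304 ms.
End-to-end = 0.1585 ms.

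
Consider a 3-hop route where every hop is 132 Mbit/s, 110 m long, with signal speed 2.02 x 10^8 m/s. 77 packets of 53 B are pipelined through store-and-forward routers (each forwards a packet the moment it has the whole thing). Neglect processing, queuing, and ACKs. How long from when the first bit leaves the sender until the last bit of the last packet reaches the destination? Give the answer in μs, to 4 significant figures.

Per-hop transmission t_tx = L/R = 424/132000000 = 3.21212 μs.
Per-hop propagation t_prop = 110/202000000 = 0.544554 μs.
Pipeline fill: first packet needs 3·t_tx to clear all hops; remaining 76 packets each add one t_tx.
Total = (3+77-1)·t_tx + 3·t_prop = 79·3.21212 + 3·0.544554 = 255.4 μs.

255.4 μs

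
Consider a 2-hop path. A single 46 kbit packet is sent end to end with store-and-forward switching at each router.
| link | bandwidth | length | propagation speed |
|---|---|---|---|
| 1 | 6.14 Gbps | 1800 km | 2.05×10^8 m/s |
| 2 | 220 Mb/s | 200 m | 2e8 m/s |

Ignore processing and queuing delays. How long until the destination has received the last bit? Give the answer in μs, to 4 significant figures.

L = 46000 bits.
Transmission delays (L/R per hop): 7.49186, 209.091 μs; sum = 216.583 μs.
Propagation delays (d/s per hop): 8780.49, 1 μs; sum = 8781.49 μs.
End-to-end = 8998 μs.

8998 μs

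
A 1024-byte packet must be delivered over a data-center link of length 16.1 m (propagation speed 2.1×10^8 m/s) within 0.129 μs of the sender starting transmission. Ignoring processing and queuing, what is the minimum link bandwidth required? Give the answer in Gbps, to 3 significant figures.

157 Gbps

L = 8192 bits.
Propagation delay = 16.1 / 210000000 = 0.0766667 μs.
Transmission budget = 0.129 − 0.0766667 = 0.0523333 μs.
R ≥ L / t_tx = 8192 bits / 5.23333e-08 s = 157 Gbps.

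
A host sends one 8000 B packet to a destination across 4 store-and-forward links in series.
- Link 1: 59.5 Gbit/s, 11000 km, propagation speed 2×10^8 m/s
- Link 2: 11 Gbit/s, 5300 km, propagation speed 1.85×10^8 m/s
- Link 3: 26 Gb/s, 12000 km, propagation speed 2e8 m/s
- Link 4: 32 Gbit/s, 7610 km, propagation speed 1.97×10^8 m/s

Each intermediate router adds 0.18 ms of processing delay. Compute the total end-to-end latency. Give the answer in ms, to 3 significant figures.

L = 8000 × 8 = 64000 bits.
Transmission delays (L/R per hop): 0.00107563, 0.00581818, 0.00246154, 0.002 ms; sum = 0.0113554 ms.
Propagation delays (d/s per hop): 55, 28.6486, 60, 38.6294 ms; sum = 182.278 ms.
Processing at 3 router(s): 3 × 0.18 ms = 0.54 ms.
End-to-end = 183 ms.

183 ms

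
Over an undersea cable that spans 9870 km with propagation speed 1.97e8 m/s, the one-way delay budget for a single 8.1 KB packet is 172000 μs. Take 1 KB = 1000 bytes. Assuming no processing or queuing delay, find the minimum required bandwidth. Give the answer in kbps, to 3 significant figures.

L = 64800 bits.
Propagation delay = 9870000 / 197000000 = 50101.5 μs.
Transmission budget = 172000 − 50101.5 = 121898 μs.
R ≥ L / t_tx = 64800 bits / 0.121898 s = 532 kbps.

532 kbps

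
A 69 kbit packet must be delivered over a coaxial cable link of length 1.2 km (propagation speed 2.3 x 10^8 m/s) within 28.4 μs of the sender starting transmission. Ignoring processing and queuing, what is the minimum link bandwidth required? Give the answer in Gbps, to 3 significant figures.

2.98 Gbps

Propagation delay = 1200 / 2.3e+08 = 5.21739 μs.
Transmission budget = 28.4 − 5.21739 = 23.1826 μs.
R ≥ L / t_tx = 69000 bits / 2.31826e-05 s = 2.98 Gbps.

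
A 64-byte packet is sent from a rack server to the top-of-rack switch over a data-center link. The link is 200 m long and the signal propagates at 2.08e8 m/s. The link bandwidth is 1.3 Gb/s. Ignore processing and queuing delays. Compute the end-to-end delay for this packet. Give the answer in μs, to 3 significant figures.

1.36 μs

L = 64 × 8 = 512 bits.
Transmission delay = L/R = 512 / 1300000000 = 0.393846 μs.
Propagation delay = d/s = 200 m / 208000000 m/s = 0.961538 μs.
Total = 1.36 μs.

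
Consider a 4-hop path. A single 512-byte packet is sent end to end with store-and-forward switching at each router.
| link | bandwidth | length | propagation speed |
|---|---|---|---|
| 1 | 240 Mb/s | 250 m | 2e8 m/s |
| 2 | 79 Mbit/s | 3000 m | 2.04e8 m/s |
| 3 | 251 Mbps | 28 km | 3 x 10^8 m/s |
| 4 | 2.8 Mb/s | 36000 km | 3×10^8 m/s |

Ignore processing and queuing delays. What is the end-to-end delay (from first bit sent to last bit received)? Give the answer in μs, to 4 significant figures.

121700 μs

L = 512 × 8 = 4096 bits.
Transmission delays (L/R per hop): 17.0667, 51.8481, 16.3187, 1462.86 μs; sum = 1548.09 μs.
Propagation delays (d/s per hop): 1.25, 14.7059, 93.3333, 120000 μs; sum = 120109 μs.
End-to-end = 121700 μs.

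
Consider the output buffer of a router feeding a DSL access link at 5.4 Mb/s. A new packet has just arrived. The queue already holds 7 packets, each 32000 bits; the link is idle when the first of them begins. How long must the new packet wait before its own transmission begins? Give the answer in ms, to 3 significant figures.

41.5 ms

Each queued packet: L/R = 32000/5400000 = 5.92593 ms.
7 queued → 41.4815 ms.
Queuing delay = 41.5 ms.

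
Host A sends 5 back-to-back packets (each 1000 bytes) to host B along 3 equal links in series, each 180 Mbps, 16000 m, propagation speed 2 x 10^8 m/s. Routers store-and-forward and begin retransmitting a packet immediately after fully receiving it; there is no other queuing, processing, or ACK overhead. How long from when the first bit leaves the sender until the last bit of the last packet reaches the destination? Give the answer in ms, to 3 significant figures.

0.551 ms

Per-hop transmission t_tx = L/R = 8000/180000000 = 0.0444444 ms.
Per-hop propagation t_prop = 16000/200000000 = 0.08 ms.
Pipeline fill: first packet needs 3·t_tx to clear all hops; remaining 4 packets each add one t_tx.
Total = (3+5-1)·t_tx + 3·t_prop = 7·0.0444444 + 3·0.08 = 0.551 ms.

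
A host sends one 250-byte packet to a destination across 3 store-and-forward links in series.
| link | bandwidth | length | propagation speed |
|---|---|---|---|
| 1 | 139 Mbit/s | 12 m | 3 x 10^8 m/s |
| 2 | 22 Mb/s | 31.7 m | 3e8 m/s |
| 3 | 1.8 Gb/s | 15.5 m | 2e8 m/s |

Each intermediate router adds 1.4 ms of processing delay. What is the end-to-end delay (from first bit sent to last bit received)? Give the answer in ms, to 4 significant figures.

L = 250 × 8 = 2000 bits.
Transmission delays (L/R per hop): 0.0143885, 0.0909091, 0.00111111 ms; sum = 0.106409 ms.
Propagation delays (d/s per hop): 4e-05, 0.000105667, 7.75e-05 ms; sum = 0.000223167 ms.
Processing at 2 router(s): 2 × 1.4 ms = 2.8 ms.
End-to-end = 2.907 ms.

2.907 ms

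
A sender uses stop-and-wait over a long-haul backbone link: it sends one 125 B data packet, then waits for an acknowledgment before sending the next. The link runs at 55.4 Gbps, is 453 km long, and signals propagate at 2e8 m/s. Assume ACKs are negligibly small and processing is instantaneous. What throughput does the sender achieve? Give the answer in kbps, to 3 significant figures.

t_tx = L/R = 1000/55400000000 = 1.80505e-08 s.
t_prop = 453000/200000000 = 0.002265 s; RTT = 0.00453 s.
Cycle = t_tx + RTT = 0.00453002 s.
Throughput = L / cycle = 1000 / 0.00453002 = 221 kbps.

221 kbps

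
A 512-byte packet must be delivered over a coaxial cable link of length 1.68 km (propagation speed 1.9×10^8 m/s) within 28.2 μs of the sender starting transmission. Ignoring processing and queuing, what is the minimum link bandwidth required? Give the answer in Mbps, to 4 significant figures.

L = 4096 bits.
Propagation delay = 1680 / 190000000 = 8.84211 μs.
Transmission budget = 28.2 − 8.84211 = 19.3579 μs.
R ≥ L / t_tx = 4096 bits / 1.93579e-05 s = 211.6 Mbps.

211.6 Mbps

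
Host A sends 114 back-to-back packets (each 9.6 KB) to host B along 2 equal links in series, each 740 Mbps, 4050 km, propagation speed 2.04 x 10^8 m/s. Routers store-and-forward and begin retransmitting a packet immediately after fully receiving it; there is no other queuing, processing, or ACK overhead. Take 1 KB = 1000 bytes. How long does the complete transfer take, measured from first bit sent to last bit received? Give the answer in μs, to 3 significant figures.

51600 μs

Per-hop transmission t_tx = L/R = 76800/740000000 = 103.784 μs.
Per-hop propagation t_prop = 4050000/204000000 = 19852.9 μs.
Pipeline fill: first packet needs 2·t_tx to clear all hops; remaining 113 packets each add one t_tx.
Total = (2+114-1)·t_tx + 2·t_prop = 115·103.784 + 2·19852.9 = 51600 μs.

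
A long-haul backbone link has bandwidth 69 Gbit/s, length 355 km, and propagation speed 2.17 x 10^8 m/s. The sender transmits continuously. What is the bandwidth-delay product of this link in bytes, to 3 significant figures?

14100000 bytes

Propagation delay = 355000 / 217000000 = 0.00163594 s.
BDP = R × t_prop = 69000000000 × 0.00163594 = 112880000 bits.
In bytes: 112880000/8 = 14100000 bytes.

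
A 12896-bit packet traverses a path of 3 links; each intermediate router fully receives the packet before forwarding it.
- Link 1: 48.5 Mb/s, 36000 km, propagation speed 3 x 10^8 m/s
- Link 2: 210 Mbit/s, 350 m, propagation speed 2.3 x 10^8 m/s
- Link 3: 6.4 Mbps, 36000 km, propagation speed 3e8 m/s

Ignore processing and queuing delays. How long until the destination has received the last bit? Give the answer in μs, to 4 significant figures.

Transmission delays (L/R per hop): 265.897, 61.4095, 2015 μs; sum = 2342.31 μs.
Propagation delays (d/s per hop): 120000, 1.52174, 120000 μs; sum = 240002 μs.
End-to-end = 242300 μs.

242300 μs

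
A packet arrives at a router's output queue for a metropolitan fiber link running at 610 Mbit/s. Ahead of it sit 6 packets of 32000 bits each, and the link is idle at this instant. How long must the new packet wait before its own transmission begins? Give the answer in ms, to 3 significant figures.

Each queued packet: L/R = 32000/610000000 = 0.052459 ms.
6 queued → 0.314754 ms.
Queuing delay = 0.315 ms.

0.315 ms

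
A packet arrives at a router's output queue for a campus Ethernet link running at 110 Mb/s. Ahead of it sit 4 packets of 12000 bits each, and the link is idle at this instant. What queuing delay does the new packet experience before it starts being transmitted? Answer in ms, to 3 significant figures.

0.436 ms

Each queued packet: L/R = 12000/110000000 = 0.109091 ms.
4 queued → 0.436364 ms.
Queuing delay = 0.436 ms.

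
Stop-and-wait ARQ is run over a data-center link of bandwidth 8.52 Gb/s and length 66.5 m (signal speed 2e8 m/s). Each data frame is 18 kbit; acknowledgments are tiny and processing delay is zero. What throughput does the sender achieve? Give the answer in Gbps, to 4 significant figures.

6.480 Gbps

t_tx = L/R = 18000/8520000000 = 2.11268e-06 s.
t_prop = 66.5/200000000 = 3.325e-07 s; RTT = 6.65e-07 s.
Cycle = t_tx + RTT = 2.77768e-06 s.
Throughput = L / cycle = 18000 / 2.77768e-06 = 6.480 Gbps.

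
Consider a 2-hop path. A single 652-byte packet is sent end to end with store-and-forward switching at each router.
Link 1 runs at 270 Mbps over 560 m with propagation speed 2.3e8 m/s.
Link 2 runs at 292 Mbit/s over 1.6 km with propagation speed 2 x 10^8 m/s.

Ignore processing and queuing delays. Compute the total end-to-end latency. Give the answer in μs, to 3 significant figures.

L = 652 × 8 = 5216 bits.
Transmission delays (L/R per hop): 19.3185, 17.863 μs; sum = 37.1815 μs.
Propagation delays (d/s per hop): 2.43478, 8 μs; sum = 10.4348 μs.
End-to-end = 47.6 μs.

47.6 μs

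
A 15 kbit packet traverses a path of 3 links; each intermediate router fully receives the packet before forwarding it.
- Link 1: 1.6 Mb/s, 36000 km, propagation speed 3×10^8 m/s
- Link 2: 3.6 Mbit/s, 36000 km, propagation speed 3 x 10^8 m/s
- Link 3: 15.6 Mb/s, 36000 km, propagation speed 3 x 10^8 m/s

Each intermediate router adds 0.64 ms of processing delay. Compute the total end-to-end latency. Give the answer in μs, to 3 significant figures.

376000 μs

L = 15000 bits.
Transmission delays (L/R per hop): 9375, 4166.67, 961.538 μs; sum = 14503.2 μs.
Propagation delays (d/s per hop): 120000, 120000, 120000 μs; sum = 360000 μs.
Processing at 2 router(s): 2 × 0.64 ms = 1280 μs.
End-to-end = 376000 μs.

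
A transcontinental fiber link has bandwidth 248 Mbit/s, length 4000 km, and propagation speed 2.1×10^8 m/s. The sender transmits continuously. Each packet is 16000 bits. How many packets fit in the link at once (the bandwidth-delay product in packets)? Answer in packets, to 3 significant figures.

Propagation delay = 4000000 / 210000000 = 0.0190476 s.
BDP = R × t_prop = 248000000 × 0.0190476 = 4723810 bits.
In packets of 16000 bits: 295 packets.

295 packets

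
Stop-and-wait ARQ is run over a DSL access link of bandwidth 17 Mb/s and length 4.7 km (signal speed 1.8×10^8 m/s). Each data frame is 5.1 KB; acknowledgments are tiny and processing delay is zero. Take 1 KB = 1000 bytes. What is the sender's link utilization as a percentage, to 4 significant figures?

97.87 %

t_tx = L/R = 40800/17000000 = 0.0024 s.
t_prop = 4700/180000000 = 2.61111e-05 s; RTT = 5.22222e-05 s.
Cycle = t_tx + RTT = 0.00245222 s.
Utilization = t_tx / cycle = 0.0024/0.00245222 = 97.87 %.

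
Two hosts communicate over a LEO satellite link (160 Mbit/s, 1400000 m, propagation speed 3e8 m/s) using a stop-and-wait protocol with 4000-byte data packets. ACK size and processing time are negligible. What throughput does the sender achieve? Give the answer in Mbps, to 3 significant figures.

3.36 Mbps

t_tx = L/R = 32000/160000000 = 0.0002 s.
t_prop = 1400000/300000000 = 0.00466667 s; RTT = 0.00933333 s.
Cycle = t_tx + RTT = 0.00953333 s.
Throughput = L / cycle = 32000 / 0.00953333 = 3.36 Mbps.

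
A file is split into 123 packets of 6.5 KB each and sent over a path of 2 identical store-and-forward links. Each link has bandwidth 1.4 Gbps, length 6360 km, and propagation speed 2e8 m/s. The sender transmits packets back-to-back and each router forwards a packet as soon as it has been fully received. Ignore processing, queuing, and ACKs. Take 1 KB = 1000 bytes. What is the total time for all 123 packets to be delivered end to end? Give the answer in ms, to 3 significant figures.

Per-hop transmission t_tx = L/R = 52000/1400000000 = 0.0371429 ms.
Per-hop propagation t_prop = 6360000/200000000 = 31.8 ms.
Pipeline fill: first packet needs 2·t_tx to clear all hops; remaining 122 packets each add one t_tx.
Total = (2+123-1)·t_tx + 2·t_prop = 124·0.0371429 + 2·31.8 = 68.2 ms.

68.2 ms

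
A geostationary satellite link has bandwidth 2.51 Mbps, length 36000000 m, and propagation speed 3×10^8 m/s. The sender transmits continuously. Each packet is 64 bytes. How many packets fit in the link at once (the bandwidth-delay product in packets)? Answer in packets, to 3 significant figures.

588 packets

Propagation delay = 36000000 / 300000000 = 0.12 s.
BDP = R × t_prop = 2510000 × 0.12 = 301200 bits.
In packets of 512 bits: 588 packets.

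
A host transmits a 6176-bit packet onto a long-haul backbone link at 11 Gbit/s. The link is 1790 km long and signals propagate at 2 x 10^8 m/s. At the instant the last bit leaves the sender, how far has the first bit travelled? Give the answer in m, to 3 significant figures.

112 m

t_tx = L/R = 6176/11000000000 = 5.61455e-07 s.
Distance = s × t_tx = 200000000 × 5.61455e-07 = 112 m.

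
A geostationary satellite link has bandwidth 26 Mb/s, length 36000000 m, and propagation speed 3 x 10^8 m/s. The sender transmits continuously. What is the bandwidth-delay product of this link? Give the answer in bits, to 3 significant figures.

Propagation delay = 36000000 / 300000000 = 0.12 s.
BDP = R × t_prop = 26000000 × 0.12 = 3120000 bits.

3120000 bits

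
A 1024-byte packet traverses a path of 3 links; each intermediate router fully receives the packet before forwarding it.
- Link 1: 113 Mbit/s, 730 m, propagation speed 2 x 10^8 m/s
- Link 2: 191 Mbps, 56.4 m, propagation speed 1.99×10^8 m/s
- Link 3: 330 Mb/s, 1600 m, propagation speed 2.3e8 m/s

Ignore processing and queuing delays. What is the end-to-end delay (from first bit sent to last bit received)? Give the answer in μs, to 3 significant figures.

151 μs

L = 1024 × 8 = 8192 bits.
Transmission delays (L/R per hop): 72.4956, 42.8901, 24.8242 μs; sum = 140.21 μs.
Propagation delays (d/s per hop): 3.65, 0.283417, 6.95652 μs; sum = 10.8899 μs.
End-to-end = 151 μs.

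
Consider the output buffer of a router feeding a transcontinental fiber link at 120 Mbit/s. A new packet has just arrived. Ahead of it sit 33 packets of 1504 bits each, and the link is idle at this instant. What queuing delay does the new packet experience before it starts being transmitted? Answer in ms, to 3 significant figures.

0.414 ms

Each queued packet: L/R = 1504/120000000 = 0.0125333 ms.
33 queued → 0.4136 ms.
Queuing delay = 0.414 ms.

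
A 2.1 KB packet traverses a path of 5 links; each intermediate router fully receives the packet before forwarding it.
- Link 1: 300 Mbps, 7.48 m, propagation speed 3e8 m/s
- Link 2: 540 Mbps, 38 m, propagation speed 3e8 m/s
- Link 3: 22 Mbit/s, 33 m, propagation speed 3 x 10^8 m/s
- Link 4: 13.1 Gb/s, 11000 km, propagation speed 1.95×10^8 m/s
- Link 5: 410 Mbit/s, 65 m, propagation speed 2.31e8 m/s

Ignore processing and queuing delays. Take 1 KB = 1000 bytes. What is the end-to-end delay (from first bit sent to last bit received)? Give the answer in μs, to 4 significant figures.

L = 16800 bits.
Transmission delays (L/R per hop): 56, 31.1111, 763.636, 1.28244, 40.9756 μs; sum = 893.006 μs.
Propagation delays (d/s per hop): 0.0249333, 0.126667, 0.11, 56410.3, 0.281385 μs; sum = 56410.8 μs.
End-to-end = 57300 μs.

57300 μs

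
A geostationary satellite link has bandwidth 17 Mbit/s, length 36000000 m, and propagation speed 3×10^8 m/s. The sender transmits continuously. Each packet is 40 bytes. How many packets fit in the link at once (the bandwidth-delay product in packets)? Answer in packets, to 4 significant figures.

6375 packets

Propagation delay = 36000000 / 300000000 = 0.12 s.
BDP = R × t_prop = 17000000 × 0.12 = 2040000 bits.
In packets of 320 bits: 6375 packets.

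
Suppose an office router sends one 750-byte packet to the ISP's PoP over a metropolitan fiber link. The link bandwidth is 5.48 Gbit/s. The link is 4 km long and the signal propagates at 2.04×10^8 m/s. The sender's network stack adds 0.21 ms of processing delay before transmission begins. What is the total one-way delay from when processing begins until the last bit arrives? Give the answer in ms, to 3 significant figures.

0.231 ms

L = 750 × 8 = 6000 bits.
Transmission delay = L/R = 6000 / 5480000000 = 0.00109489 ms.
Propagation delay = d/s = 4000 m / 204000000 m/s = 0.0196078 ms.
Plus processing delay 0.21 ms = 0.21 ms.
Total = 0.231 ms.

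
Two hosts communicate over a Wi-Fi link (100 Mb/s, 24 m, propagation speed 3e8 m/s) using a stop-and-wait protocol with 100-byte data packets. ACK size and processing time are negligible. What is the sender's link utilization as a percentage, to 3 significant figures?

t_tx = L/R = 800/100000000 = 8e-06 s.
t_prop = 24/300000000 = 8e-08 s; RTT = 1.6e-07 s.
Cycle = t_tx + RTT = 8.16e-06 s.
Utilization = t_tx / cycle = 8e-06/8.16e-06 = 98.0 %.

98.0 %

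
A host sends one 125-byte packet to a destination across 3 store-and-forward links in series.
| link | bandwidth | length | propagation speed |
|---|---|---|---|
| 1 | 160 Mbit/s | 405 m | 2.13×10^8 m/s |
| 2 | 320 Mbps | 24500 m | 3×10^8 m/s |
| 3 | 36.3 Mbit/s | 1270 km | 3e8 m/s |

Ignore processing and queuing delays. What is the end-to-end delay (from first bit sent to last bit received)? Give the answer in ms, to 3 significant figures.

4.35 ms

L = 125 × 8 = 1000 bits.
Transmission delays (L/R per hop): 0.00625, 0.003125, 0.0275482 ms; sum = 0.0369232 ms.
Propagation delays (d/s per hop): 0.00190141, 0.0816667, 4.23333 ms; sum = 4.3169 ms.
End-to-end = 4.35 ms.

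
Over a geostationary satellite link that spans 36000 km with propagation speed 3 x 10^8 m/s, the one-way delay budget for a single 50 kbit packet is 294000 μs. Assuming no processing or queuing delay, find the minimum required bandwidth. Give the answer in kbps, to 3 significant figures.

287 kbps

Propagation delay = 36000000 / 300000000 = 120000 μs.
Transmission budget = 294000 − 120000 = 174000 μs.
R ≥ L / t_tx = 50000 bits / 0.174 s = 287 kbps.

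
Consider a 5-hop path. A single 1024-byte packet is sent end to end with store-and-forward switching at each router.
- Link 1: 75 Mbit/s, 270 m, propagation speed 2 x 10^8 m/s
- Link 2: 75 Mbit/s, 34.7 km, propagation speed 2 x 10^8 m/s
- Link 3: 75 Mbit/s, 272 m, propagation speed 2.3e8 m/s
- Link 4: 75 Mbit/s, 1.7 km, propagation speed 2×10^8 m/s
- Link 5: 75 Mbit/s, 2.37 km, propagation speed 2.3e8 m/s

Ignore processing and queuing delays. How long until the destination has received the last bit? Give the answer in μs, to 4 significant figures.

L = 1024 × 8 = 8192 bits.
Transmission delay per hop = L/R = 8192/75000000 = 109.227 μs; 5 hops → 546.133 μs.
Propagation delays (d/s per hop): 1.35, 173.5, 1.18261, 8.5, 10.3043 μs; sum = 194.837 μs.
End-to-end = 741.0 μs.

741.0 μs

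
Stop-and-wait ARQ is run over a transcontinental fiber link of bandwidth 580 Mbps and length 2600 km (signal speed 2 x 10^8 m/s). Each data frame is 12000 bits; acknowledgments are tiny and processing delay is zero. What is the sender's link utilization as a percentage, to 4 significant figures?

0.07951 %

t_tx = L/R = 12000/580000000 = 2.06897e-05 s.
t_prop = 2600000/200000000 = 0.013 s; RTT = 0.026 s.
Cycle = t_tx + RTT = 0.0260207 s.
Utilization = t_tx / cycle = 2.06897e-05/0.0260207 = 0.07951 %.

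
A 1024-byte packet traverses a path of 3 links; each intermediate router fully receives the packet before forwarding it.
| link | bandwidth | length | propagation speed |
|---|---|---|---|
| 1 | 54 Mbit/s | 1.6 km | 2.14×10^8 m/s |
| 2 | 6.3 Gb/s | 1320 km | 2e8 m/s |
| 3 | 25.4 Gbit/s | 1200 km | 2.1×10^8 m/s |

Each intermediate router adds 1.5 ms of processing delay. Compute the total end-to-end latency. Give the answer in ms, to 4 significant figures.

L = 1024 × 8 = 8192 bits.
Transmission delays (L/R per hop): 0.151704, 0.00130032, 0.00032252 ms; sum = 0.153327 ms.
Propagation delays (d/s per hop): 0.00747664, 6.6, 5.71429 ms; sum = 12.3218 ms.
Processing at 2 router(s): 2 × 1.5 ms = 3 ms.
End-to-end = 15.48 ms.

15.48 ms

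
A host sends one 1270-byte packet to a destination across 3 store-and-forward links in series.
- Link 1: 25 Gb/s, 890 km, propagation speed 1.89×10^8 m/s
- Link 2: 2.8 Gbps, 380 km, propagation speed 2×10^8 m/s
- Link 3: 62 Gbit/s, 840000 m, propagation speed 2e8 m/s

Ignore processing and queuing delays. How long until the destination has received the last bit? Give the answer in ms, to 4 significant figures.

10.81 ms

L = 1270 × 8 = 10160 bits.
Transmission delays (L/R per hop): 0.0004064, 0.00362857, 0.000163871 ms; sum = 0.00419884 ms.
Propagation delays (d/s per hop): 4.70899, 1.9, 4.2 ms; sum = 10.809 ms.
End-to-end = 10.81 ms.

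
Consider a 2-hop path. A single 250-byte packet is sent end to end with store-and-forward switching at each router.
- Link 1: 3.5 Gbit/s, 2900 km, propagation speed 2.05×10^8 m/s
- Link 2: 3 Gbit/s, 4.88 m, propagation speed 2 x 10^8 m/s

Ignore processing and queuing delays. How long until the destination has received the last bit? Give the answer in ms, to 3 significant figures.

L = 250 × 8 = 2000 bits.
Transmission delays (L/R per hop): 0.000571429, 0.000666667 ms; sum = 0.0012381 ms.
Propagation delays (d/s per hop): 14.1463, 2.44e-05 ms; sum = 14.1464 ms.
End-to-end = 14.1 ms.

14.1 ms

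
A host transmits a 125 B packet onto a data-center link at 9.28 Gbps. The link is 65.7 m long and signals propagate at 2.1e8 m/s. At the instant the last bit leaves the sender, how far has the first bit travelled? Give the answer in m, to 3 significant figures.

t_tx = L/R = 1000/9280000000 = 1.07759e-07 s.
Distance = s × t_tx = 210000000 × 1.07759e-07 = 22.6 m.

22.6 m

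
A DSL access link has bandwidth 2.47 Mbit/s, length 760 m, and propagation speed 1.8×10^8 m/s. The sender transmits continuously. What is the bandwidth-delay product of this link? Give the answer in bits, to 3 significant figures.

Propagation delay = 760 / 180000000 = 4.22222e-06 s.
BDP = R × t_prop = 2470000 × 4.22222e-06 = 10.4289 bits.

10.4 bits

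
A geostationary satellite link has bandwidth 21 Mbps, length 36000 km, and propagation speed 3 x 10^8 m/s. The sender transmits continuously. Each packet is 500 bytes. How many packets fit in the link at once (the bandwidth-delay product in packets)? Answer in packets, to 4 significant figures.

630.0 packets

Propagation delay = 36000000 / 300000000 = 0.12 s.
BDP = R × t_prop = 21000000 × 0.12 = 2520000 bits.
In packets of 4000 bits: 630.0 packets.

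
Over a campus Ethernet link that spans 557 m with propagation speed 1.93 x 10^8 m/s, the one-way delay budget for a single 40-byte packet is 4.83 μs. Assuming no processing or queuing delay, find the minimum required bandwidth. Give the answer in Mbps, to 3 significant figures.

L = 320 bits.
Propagation delay = 557 / 193000000 = 2.88601 μs.
Transmission budget = 4.83 − 2.88601 = 1.94399 μs.
R ≥ L / t_tx = 320 bits / 1.94399e-06 s = 165 Mbps.

165 Mbps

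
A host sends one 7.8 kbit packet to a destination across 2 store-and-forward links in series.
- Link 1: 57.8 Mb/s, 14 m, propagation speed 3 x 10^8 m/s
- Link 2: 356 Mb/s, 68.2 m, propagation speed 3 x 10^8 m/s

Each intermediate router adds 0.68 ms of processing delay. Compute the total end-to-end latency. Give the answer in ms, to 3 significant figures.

0.837 ms

L = 7800 bits.
Transmission delays (L/R per hop): 0.134948, 0.0219101 ms; sum = 0.156858 ms.
Propagation delays (d/s per hop): 4.66667e-05, 0.000227333 ms; sum = 0.000274 ms.
Processing at 1 router(s): 1 × 0.68 ms = 0.68 ms.
End-to-end = 0.837 ms.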